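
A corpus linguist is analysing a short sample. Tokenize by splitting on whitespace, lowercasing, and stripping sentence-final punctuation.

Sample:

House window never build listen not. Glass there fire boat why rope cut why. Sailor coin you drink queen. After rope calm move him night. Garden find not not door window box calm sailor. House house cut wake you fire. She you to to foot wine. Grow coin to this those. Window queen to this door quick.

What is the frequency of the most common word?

Frequencies: to:4, house:3, window:3, not:3, you:3, fire:2, why:2, rope:2, cut:2, sailor:2, coin:2, queen:2, calm:2, door:2, this:2, never:1, build:1, listen:1, glass:1, there:1, … (16 more, each freq 1)
Most common: 'to' with frequency 4.

4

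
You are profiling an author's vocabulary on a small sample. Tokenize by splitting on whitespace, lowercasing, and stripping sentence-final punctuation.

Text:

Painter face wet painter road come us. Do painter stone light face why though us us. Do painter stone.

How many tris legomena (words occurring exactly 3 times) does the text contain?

Frequencies: painter:4, us:3, face:2, do:2, stone:2, wet:1, road:1, come:1, light:1, why:1, though:1
Words with frequency 3: us

1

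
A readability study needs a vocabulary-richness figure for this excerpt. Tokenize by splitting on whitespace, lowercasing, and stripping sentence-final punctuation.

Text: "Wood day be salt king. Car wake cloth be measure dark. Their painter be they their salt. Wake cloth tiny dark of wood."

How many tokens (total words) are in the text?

Tokens: wood, day, be, salt, king, car, wake, cloth, be, measure, dark, their, painter, be, they, their, salt, wake, cloth, tiny, dark, of, wood
N = 23

23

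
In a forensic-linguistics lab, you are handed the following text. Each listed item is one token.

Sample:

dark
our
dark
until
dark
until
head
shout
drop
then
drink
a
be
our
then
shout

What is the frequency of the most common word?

Frequencies: dark:3, our:2, until:2, shout:2, then:2, head:1, drop:1, drink:1, a:1, be:1
Most common: 'dark' with frequency 3.

3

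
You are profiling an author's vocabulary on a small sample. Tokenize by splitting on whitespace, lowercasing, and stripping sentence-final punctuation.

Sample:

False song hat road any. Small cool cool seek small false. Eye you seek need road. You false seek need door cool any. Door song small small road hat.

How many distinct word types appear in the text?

12

Distinct types: {any, cool, door, eye, false, hat, need, road, seek, small, song, you}
V = 12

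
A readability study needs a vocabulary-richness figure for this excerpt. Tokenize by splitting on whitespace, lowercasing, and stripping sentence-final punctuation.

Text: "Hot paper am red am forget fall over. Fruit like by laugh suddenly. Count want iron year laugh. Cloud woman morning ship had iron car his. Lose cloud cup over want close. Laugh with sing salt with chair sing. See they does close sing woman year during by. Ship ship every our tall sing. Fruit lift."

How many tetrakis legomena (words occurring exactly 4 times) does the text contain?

1

Frequencies: sing:4, laugh:3, ship:3, am:2, over:2, fruit:2, by:2, want:2, iron:2, year:2, cloud:2, woman:2, close:2, with:2, hot:1, paper:1, red:1, forget:1, fall:1, like:1, … (18 more, each freq 1)
Words with frequency 4: sing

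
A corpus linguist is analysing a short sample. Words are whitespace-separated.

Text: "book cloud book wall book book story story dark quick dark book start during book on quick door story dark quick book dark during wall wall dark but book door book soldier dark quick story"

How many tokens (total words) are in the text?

Tokens: book, cloud, book, wall, book, book, story, story, dark, quick, dark, book, start, during, book, on, quick, door, story, dark, quick, book, dark, during, wall, wall, dark, but, book, door, book, soldier, dark, quick, story
N = 35

35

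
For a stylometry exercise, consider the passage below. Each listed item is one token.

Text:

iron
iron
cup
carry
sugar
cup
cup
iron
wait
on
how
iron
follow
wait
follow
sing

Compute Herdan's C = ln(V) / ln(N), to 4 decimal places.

0.7925

N = 16, V = 9.
ln(V) = 2.197225, ln(N) = 2.772589
C = 2.197225 / 2.772589 = 0.7925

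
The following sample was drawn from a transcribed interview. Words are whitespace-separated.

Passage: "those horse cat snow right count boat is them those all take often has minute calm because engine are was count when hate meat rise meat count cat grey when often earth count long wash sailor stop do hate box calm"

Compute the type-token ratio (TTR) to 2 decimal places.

N = 41 tokens, V = 31 types.
TTR = V / N = 31 / 41 = 0.76

0.76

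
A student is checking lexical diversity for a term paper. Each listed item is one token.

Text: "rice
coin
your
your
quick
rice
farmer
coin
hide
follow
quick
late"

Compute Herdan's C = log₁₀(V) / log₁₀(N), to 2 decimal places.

0.84

N = 12, V = 8.
log₁₀(V) = 0.903090, log₁₀(N) = 1.079181
C = 0.903090 / 1.079181 = 0.84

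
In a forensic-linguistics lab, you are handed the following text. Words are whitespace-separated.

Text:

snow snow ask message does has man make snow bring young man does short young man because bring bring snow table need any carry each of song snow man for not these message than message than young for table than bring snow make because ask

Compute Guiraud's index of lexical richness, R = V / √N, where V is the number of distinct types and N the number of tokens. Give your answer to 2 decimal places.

3.28

N = 45, V = 22.
√N = 6.708204
R = 22 / 6.708204 = 3.28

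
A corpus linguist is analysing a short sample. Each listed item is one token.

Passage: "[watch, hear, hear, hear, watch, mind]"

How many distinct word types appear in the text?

3

Distinct types: {hear, mind, watch}
V = 3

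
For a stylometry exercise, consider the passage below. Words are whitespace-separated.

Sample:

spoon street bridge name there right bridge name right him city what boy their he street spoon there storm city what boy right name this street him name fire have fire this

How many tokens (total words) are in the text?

32

Tokens: spoon, street, bridge, name, there, right, bridge, name, right, him, city, what, boy, their, he, street, spoon, there, storm, city, what, boy, right, name, this, street, him, name, fire, have, fire, this
N = 32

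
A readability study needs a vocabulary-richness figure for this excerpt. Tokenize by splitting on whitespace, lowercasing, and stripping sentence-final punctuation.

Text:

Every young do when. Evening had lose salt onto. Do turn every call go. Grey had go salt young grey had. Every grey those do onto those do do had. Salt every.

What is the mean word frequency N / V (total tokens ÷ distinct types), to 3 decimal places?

N = 32 tokens, V = 14 types.
Mean frequency = N / V = 32 / 14 = 2.286

2.286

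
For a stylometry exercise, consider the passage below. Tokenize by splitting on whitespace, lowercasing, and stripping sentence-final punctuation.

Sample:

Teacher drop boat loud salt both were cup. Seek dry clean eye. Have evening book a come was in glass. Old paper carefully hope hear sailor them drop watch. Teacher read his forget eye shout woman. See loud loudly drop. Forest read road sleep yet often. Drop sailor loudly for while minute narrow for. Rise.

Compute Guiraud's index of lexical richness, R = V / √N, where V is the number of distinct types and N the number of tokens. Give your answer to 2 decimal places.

6.07

N = 55, V = 45.
√N = 7.416198
R = 45 / 7.416198 = 6.07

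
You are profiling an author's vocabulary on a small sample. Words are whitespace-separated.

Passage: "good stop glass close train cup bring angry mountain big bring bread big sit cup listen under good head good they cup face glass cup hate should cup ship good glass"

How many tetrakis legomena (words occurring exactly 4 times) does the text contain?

1

Frequencies: cup:5, good:4, glass:3, bring:2, big:2, stop:1, close:1, train:1, angry:1, mountain:1, bread:1, sit:1, listen:1, under:1, head:1, they:1, face:1, hate:1, should:1, ship:1
Words with frequency 4: good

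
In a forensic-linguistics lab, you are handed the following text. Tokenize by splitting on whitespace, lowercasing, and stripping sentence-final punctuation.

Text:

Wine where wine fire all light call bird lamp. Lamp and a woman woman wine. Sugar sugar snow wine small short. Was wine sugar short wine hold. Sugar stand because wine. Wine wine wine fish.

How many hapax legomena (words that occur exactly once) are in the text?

Frequencies: wine:10, sugar:4, lamp:2, woman:2, short:2, where:1, fire:1, all:1, light:1, call:1, bird:1, and:1, a:1, snow:1, small:1, was:1, hold:1, stand:1, because:1, fish:1
Hapax (freq=1): a, all, and, because, bird, call, fire, fish, hold, light, small, snow, stand, was, where

15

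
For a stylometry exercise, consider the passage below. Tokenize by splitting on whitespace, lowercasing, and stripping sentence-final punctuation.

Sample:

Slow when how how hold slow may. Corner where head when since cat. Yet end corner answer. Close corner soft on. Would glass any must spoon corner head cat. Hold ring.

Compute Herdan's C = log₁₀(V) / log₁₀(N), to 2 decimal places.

0.90

N = 31, V = 22.
log₁₀(V) = 1.342423, log₁₀(N) = 1.491362
C = 1.342423 / 1.491362 = 0.90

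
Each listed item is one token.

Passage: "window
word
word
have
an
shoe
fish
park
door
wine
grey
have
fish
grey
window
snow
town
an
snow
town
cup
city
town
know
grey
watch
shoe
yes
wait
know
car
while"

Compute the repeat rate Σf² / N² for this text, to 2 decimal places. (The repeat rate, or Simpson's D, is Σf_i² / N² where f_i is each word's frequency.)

0.06

Frequencies: grey:3, town:3, window:2, word:2, have:2, an:2, shoe:2, fish:2, snow:2, know:2, park:1, door:1, wine:1, cup:1, city:1, watch:1, yes:1, wait:1, car:1, while:1
Σf² = 60; N² = 1024
Repeat rate = 60 / 1024 = 0.06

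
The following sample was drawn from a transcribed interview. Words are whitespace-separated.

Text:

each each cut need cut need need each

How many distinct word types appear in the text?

3

Distinct types: {cut, each, need}
V = 3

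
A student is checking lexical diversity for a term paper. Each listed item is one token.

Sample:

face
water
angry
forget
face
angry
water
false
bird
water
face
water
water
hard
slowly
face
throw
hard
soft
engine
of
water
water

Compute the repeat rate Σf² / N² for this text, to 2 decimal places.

Frequencies: water:7, face:4, angry:2, hard:2, forget:1, false:1, bird:1, slowly:1, throw:1, soft:1, engine:1, of:1
Σf² = 81; N² = 529
Repeat rate = 81 / 529 = 0.15

0.15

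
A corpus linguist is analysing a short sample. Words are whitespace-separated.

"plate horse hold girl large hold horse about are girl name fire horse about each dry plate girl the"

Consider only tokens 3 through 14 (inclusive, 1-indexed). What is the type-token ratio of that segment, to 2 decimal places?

0.67

Segment tokens 3–14: hold, girl, large, hold, horse, about, are, girl, name, fire, horse, about
Segment N = 12, segment V = 8.
TTR = 8 / 12 = 0.67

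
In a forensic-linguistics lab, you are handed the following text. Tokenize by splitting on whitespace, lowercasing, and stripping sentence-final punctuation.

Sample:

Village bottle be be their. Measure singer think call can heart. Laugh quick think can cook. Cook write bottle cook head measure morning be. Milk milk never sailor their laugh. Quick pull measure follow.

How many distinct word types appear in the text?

21

Distinct types: {be, bottle, call, can, cook, follow, head, heart, laugh, measure, milk, morning, never, pull, quick, sailor, singer, their, think, village, write}
V = 21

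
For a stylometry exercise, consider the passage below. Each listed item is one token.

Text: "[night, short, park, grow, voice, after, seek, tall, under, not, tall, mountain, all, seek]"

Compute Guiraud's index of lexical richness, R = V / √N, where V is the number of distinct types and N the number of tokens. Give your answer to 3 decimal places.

3.207

N = 14, V = 12.
√N = 3.741657
R = 12 / 3.741657 = 3.207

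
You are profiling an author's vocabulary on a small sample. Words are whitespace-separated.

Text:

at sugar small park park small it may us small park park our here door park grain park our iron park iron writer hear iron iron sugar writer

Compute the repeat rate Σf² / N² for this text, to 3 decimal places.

0.120

Frequencies: park:7, iron:4, small:3, sugar:2, our:2, writer:2, at:1, it:1, may:1, us:1, here:1, door:1, grain:1, hear:1
Σf² = 94; N² = 784
Repeat rate = 94 / 784 = 0.120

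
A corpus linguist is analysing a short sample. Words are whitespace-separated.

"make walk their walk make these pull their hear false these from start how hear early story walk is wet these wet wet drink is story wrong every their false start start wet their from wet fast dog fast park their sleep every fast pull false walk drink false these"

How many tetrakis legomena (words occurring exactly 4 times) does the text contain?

3

Frequencies: their:5, wet:5, walk:4, these:4, false:4, start:3, fast:3, make:2, pull:2, hear:2, from:2, story:2, is:2, drink:2, every:2, how:1, early:1, wrong:1, dog:1, park:1, … (1 more, each freq 1)
Words with frequency 4: false, these, walk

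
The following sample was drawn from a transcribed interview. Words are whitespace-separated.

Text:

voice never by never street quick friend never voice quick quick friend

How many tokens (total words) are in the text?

12

Tokens: voice, never, by, never, street, quick, friend, never, voice, quick, quick, friend
N = 12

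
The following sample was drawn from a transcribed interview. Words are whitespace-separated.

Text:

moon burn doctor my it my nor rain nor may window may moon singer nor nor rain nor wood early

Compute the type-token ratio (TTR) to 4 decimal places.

0.6000

N = 20 tokens, V = 12 types.
TTR = V / N = 12 / 20 = 0.6000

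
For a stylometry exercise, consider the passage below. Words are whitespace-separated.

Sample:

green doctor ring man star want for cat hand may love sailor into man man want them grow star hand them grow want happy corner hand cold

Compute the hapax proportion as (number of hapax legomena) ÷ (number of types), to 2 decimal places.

0.67

Frequencies: man:3, want:3, hand:3, star:2, them:2, grow:2, green:1, doctor:1, ring:1, for:1, cat:1, may:1, love:1, sailor:1, into:1, happy:1, corner:1, cold:1
Hapax count = 12; type count = 18.
Ratio = 12 / 18 = 0.67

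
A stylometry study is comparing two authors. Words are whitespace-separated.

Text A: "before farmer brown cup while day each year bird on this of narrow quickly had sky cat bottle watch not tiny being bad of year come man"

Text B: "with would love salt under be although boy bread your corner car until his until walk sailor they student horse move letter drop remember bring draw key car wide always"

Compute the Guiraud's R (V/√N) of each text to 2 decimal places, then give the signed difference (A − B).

A: V=25, N=27, R=4.81
B: V=28, N=30, R=5.11
Difference = 4.81 − 5.11 = -0.30

-0.30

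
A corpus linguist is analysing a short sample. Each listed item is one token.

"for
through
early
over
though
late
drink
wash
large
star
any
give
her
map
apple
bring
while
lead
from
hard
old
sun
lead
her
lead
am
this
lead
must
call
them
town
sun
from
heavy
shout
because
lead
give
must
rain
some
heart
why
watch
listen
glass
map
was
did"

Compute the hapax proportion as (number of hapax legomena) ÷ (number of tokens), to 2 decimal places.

0.66

Frequencies: lead:5, give:2, her:2, map:2, from:2, sun:2, must:2, for:1, through:1, early:1, over:1, though:1, late:1, drink:1, wash:1, large:1, star:1, any:1, apple:1, bring:1, … (20 more, each freq 1)
Hapax count = 33; token count = 50.
Ratio = 33 / 50 = 0.66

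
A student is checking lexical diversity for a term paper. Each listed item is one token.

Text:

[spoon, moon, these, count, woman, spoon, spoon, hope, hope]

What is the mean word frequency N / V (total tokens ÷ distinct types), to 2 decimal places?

N = 9 tokens, V = 6 types.
Mean frequency = N / V = 9 / 6 = 1.50

1.50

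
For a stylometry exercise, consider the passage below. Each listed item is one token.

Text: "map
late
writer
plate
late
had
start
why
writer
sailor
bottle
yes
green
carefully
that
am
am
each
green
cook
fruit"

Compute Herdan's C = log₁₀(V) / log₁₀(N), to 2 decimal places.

0.93

N = 21, V = 17.
log₁₀(V) = 1.230449, log₁₀(N) = 1.322219
C = 1.230449 / 1.322219 = 0.93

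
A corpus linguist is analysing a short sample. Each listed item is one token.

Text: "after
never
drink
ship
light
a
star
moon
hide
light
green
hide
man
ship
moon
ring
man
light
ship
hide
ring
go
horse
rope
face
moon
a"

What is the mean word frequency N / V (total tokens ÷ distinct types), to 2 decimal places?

N = 27 tokens, V = 16 types.
Mean frequency = N / V = 27 / 16 = 1.69

1.69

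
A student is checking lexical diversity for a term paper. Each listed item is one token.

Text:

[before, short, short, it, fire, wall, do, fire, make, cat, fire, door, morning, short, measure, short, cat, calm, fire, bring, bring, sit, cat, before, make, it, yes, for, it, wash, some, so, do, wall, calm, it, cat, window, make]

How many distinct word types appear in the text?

Distinct types: {before, bring, calm, cat, do, door, fire, for, it, make, measure, morning, short, sit, so, some, wall, wash, window, yes}
V = 20

20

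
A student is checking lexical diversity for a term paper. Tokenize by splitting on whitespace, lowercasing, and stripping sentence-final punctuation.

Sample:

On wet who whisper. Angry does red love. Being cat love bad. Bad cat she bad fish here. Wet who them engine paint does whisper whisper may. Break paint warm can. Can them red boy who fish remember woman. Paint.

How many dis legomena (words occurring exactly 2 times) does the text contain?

8

Frequencies: who:3, whisper:3, bad:3, paint:3, wet:2, does:2, red:2, love:2, cat:2, fish:2, them:2, can:2, on:1, angry:1, being:1, she:1, here:1, engine:1, may:1, break:1, … (4 more, each freq 1)
Words with frequency 2: can, cat, does, fish, love, red, them, wet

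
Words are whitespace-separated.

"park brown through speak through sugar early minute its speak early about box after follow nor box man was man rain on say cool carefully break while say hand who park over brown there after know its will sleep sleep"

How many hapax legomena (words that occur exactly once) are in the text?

Frequencies: park:2, brown:2, through:2, speak:2, early:2, its:2, box:2, after:2, man:2, say:2, sleep:2, sugar:1, minute:1, about:1, follow:1, nor:1, was:1, rain:1, on:1, cool:1, … (9 more, each freq 1)
Hapax (freq=1): about, break, carefully, cool, follow, hand, know, minute, nor, on, over, rain, sugar, there, was, while, who, will

18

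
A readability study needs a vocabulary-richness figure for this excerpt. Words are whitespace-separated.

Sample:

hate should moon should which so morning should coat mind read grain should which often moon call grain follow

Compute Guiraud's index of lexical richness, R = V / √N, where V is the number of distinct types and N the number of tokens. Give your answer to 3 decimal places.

2.982

N = 19, V = 13.
√N = 4.358899
R = 13 / 4.358899 = 2.982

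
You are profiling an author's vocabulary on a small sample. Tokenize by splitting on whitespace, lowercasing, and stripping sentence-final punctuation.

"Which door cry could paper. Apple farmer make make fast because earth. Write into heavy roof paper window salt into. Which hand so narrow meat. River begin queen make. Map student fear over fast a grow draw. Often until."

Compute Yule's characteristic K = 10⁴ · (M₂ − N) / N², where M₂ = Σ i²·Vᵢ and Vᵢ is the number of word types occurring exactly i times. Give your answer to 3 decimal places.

Frequencies: make:3, which:2, paper:2, fast:2, into:2, door:1, cry:1, could:1, apple:1, farmer:1, because:1, earth:1, write:1, heavy:1, roof:1, window:1, salt:1, hand:1, so:1, narrow:1, … (13 more, each freq 1)
N = 39. Frequency spectrum: V_1=28, V_2=4, V_3=1
M₂ = 1²·28 + 2²·4 + 3²·1 = 53
K = 10000 × (53 − 39) / 39² = 92.045

92.045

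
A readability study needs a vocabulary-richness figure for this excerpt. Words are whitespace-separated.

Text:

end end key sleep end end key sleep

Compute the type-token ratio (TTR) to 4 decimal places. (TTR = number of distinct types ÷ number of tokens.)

N = 8 tokens, V = 3 types.
TTR = V / N = 3 / 8 = 0.3750

0.3750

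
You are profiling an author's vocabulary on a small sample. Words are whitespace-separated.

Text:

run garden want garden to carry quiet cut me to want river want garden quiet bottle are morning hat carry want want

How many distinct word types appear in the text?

Distinct types: {are, bottle, carry, cut, garden, hat, me, morning, quiet, river, run, to, want}
V = 13

13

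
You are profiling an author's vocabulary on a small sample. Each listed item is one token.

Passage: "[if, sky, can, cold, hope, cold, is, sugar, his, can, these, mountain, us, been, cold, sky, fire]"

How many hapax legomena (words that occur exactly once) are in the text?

10

Frequencies: cold:3, sky:2, can:2, if:1, hope:1, is:1, sugar:1, his:1, these:1, mountain:1, us:1, been:1, fire:1
Hapax (freq=1): been, fire, his, hope, if, is, mountain, sugar, these, us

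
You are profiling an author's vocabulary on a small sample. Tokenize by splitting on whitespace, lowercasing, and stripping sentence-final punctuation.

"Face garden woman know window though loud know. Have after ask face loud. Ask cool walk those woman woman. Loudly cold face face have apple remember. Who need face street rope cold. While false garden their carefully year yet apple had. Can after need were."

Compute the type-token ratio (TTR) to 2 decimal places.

0.67

N = 45 tokens, V = 30 types.
TTR = V / N = 30 / 45 = 0.67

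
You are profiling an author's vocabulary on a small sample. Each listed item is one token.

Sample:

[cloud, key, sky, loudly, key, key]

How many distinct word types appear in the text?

Distinct types: {cloud, key, loudly, sky}
V = 4

4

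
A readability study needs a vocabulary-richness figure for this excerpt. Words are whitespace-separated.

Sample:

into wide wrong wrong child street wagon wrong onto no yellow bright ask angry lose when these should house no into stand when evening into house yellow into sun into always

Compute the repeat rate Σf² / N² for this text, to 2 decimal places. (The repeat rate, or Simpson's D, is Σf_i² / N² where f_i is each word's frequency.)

0.07

Frequencies: into:5, wrong:3, no:2, yellow:2, when:2, house:2, wide:1, child:1, street:1, wagon:1, onto:1, bright:1, ask:1, angry:1, lose:1, these:1, should:1, stand:1, evening:1, sun:1, … (1 more, each freq 1)
Σf² = 65; N² = 961
Repeat rate = 65 / 961 = 0.07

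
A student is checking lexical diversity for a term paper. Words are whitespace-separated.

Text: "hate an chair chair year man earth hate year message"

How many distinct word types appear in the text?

7

Distinct types: {an, chair, earth, hate, man, message, year}
V = 7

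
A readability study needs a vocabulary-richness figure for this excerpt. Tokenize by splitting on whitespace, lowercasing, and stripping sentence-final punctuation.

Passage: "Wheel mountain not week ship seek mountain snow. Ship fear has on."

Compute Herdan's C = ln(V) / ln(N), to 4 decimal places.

N = 12, V = 10.
ln(V) = 2.302585, ln(N) = 2.484907
C = 2.302585 / 2.484907 = 0.9266

0.9266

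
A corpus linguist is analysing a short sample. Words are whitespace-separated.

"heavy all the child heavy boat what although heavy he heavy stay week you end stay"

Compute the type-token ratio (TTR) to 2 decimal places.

0.75

N = 16 tokens, V = 12 types.
TTR = V / N = 12 / 16 = 0.75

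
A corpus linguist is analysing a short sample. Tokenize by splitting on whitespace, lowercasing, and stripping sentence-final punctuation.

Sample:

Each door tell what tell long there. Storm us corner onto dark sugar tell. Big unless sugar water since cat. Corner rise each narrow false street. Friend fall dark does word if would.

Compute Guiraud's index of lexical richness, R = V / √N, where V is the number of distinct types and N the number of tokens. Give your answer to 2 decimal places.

N = 33, V = 27.
√N = 5.744563
R = 27 / 5.744563 = 4.70

4.70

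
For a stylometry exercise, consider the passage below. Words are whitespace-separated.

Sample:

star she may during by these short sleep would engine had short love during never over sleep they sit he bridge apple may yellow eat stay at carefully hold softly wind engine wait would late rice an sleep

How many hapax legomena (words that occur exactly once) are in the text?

25

Frequencies: sleep:3, may:2, during:2, short:2, would:2, engine:2, star:1, she:1, by:1, these:1, had:1, love:1, never:1, over:1, they:1, sit:1, he:1, bridge:1, apple:1, yellow:1, … (11 more, each freq 1)
Hapax (freq=1): an, apple, at, bridge, by, carefully, eat, had, he, hold, late, love, never, over, rice, she, sit, softly, star, stay, these, they, wait, wind, yellow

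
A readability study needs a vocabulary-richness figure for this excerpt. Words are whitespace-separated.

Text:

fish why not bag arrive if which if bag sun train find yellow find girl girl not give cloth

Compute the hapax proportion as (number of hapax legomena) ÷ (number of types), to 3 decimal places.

Frequencies: not:2, bag:2, if:2, find:2, girl:2, fish:1, why:1, arrive:1, which:1, sun:1, train:1, yellow:1, give:1, cloth:1
Hapax count = 9; type count = 14.
Ratio = 9 / 14 = 0.643

0.643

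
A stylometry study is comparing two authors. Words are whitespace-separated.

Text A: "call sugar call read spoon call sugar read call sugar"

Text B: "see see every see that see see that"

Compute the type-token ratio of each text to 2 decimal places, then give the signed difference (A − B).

TTR(A) = 4/10 = 0.40
TTR(B) = 3/8 = 0.38
Difference = 0.40 − 0.38 = 0.02

0.02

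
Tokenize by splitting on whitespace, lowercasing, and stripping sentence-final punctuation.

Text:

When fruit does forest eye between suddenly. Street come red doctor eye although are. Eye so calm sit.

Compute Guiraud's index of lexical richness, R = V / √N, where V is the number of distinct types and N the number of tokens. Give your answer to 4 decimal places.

3.7712

N = 18, V = 16.
√N = 4.242641
R = 16 / 4.242641 = 3.7712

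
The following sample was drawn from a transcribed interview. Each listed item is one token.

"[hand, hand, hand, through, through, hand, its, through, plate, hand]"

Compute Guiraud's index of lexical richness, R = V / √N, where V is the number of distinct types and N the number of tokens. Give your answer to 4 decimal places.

N = 10, V = 4.
√N = 3.162278
R = 4 / 3.162278 = 1.2649

1.2649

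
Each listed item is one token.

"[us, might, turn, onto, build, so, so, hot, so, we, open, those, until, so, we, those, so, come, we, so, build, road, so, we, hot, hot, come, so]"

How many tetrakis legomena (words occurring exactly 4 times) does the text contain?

Frequencies: so:8, we:4, hot:3, build:2, those:2, come:2, us:1, might:1, turn:1, onto:1, open:1, until:1, road:1
Words with frequency 4: we

1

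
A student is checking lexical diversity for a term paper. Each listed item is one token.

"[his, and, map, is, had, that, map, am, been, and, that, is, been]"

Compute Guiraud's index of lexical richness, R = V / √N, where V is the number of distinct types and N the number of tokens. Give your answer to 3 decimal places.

2.219

N = 13, V = 8.
√N = 3.605551
R = 8 / 3.605551 = 2.219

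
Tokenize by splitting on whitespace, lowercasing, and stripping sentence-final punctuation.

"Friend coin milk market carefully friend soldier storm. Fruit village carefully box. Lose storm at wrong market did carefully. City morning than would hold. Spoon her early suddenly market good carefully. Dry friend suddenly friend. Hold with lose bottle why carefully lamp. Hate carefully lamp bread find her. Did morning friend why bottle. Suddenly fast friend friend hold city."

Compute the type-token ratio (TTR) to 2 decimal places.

N = 59 tokens, V = 33 types.
TTR = V / N = 33 / 59 = 0.56

0.56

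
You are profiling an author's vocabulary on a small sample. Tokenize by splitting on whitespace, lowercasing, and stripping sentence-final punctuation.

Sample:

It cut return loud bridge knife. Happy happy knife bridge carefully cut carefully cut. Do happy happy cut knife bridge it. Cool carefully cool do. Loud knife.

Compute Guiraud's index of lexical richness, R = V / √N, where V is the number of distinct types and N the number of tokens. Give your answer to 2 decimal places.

N = 27, V = 10.
√N = 5.196152
R = 10 / 5.196152 = 1.92

1.92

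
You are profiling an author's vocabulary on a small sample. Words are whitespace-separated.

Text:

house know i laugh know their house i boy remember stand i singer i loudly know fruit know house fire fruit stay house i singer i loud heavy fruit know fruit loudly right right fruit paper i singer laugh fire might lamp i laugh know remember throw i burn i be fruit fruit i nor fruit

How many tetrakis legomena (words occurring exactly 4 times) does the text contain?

Frequencies: i:11, fruit:8, know:6, house:4, laugh:3, singer:3, remember:2, loudly:2, fire:2, right:2, their:1, boy:1, stand:1, stay:1, loud:1, heavy:1, paper:1, might:1, lamp:1, throw:1, … (3 more, each freq 1)
Words with frequency 4: house

1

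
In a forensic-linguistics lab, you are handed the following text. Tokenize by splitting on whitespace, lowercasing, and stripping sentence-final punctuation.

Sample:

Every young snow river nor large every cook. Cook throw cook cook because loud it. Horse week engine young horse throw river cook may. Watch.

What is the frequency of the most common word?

5

Frequencies: cook:5, every:2, young:2, river:2, throw:2, horse:2, snow:1, nor:1, large:1, because:1, loud:1, it:1, week:1, engine:1, may:1, watch:1
Most common: 'cook' with frequency 5.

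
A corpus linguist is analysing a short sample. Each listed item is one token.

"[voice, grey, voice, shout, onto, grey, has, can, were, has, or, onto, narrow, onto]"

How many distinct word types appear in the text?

9

Distinct types: {can, grey, has, narrow, onto, or, shout, voice, were}
V = 9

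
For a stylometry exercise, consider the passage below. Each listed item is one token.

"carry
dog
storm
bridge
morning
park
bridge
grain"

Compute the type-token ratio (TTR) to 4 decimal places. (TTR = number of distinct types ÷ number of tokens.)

N = 8 tokens, V = 7 types.
TTR = V / N = 7 / 8 = 0.8750

0.8750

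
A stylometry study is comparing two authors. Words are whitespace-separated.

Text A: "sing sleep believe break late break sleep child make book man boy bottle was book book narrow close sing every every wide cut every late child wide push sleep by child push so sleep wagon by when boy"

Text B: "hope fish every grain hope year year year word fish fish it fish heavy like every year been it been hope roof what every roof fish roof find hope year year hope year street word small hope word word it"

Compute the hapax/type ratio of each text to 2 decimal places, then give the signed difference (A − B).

0.03

A: hapax=11, V=22, ratio=0.50
B: hapax=7, V=15, ratio=0.47
Difference = 0.50 − 0.47 = 0.03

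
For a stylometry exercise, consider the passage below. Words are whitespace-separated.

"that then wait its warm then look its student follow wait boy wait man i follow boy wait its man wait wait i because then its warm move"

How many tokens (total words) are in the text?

Tokens: that, then, wait, its, warm, then, look, its, student, follow, wait, boy, wait, man, i, follow, boy, wait, its, man, wait, wait, i, because, then, its, warm, move
N = 28

28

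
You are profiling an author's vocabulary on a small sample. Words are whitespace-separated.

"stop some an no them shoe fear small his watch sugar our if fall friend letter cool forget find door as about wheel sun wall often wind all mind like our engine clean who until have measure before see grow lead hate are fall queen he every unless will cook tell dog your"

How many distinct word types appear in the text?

Distinct types: {about, all, an, are, as, before, clean, cook, cool, dog, door, engine, every, fall, fear, find, forget, friend, grow, hate, have, he, his, if, lead, letter, like, measure, mind, no, often, our, queen, see, shoe, small, some, stop, sugar, sun, tell, them, unless, until, wall, watch, wheel, who, will, wind, your}
V = 51

51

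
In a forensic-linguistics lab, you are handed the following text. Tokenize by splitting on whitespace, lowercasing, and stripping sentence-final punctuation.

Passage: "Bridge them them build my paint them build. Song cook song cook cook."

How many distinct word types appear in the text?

7

Distinct types: {bridge, build, cook, my, paint, song, them}
V = 7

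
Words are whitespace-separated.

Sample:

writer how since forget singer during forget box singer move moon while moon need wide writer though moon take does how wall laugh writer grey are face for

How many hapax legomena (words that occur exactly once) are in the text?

Frequencies: writer:3, moon:3, how:2, forget:2, singer:2, since:1, during:1, box:1, move:1, while:1, need:1, wide:1, though:1, take:1, does:1, wall:1, laugh:1, grey:1, are:1, face:1, … (1 more, each freq 1)
Hapax (freq=1): are, box, does, during, face, for, grey, laugh, move, need, since, take, though, wall, while, wide

16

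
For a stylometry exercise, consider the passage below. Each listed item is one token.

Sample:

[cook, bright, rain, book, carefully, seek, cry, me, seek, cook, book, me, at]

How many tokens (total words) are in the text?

Tokens: cook, bright, rain, book, carefully, seek, cry, me, seek, cook, book, me, at
N = 13

13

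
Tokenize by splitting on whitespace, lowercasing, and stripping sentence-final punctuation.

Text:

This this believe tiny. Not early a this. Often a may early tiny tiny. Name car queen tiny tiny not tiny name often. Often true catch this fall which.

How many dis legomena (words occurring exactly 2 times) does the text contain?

Frequencies: tiny:6, this:4, often:3, not:2, early:2, a:2, name:2, believe:1, may:1, car:1, queen:1, true:1, catch:1, fall:1, which:1
Words with frequency 2: a, early, name, not

4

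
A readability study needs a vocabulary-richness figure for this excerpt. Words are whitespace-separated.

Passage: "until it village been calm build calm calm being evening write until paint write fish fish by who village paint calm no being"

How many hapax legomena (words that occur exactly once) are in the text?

7

Frequencies: calm:4, until:2, village:2, being:2, write:2, paint:2, fish:2, it:1, been:1, build:1, evening:1, by:1, who:1, no:1
Hapax (freq=1): been, build, by, evening, it, no, who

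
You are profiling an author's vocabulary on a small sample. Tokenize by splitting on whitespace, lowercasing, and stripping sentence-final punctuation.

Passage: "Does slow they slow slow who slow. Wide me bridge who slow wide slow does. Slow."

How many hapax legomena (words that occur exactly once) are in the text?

Frequencies: slow:7, does:2, who:2, wide:2, they:1, me:1, bridge:1
Hapax (freq=1): bridge, me, they

3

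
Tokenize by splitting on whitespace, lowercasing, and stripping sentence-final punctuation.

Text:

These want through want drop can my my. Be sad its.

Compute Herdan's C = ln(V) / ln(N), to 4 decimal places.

0.9163

N = 11, V = 9.
ln(V) = 2.197225, ln(N) = 2.397895
C = 2.197225 / 2.397895 = 0.9163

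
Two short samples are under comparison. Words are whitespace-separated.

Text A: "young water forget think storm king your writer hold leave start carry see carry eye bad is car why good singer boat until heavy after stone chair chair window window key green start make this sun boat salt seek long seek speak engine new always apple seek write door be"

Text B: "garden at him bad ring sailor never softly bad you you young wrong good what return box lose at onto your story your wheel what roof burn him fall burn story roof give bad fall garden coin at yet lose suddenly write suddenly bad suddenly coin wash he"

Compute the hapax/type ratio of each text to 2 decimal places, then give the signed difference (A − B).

A: hapax=37, V=43, ratio=0.86
B: hapax=16, V=30, ratio=0.53
Difference = 0.86 − 0.53 = 0.33

0.33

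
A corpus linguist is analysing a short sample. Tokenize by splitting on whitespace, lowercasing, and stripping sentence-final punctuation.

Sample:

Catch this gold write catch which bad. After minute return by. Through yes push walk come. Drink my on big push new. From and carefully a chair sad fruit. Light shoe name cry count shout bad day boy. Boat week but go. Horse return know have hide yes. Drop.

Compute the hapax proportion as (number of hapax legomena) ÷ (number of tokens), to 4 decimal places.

Frequencies: catch:2, bad:2, return:2, yes:2, push:2, this:1, gold:1, write:1, which:1, after:1, minute:1, by:1, through:1, walk:1, come:1, drink:1, my:1, on:1, big:1, new:1, … (24 more, each freq 1)
Hapax count = 39; token count = 49.
Ratio = 39 / 49 = 0.7959

0.7959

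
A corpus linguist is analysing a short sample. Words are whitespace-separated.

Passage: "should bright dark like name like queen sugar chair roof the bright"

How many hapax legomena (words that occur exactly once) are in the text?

8

Frequencies: bright:2, like:2, should:1, dark:1, name:1, queen:1, sugar:1, chair:1, roof:1, the:1
Hapax (freq=1): chair, dark, name, queen, roof, should, sugar, the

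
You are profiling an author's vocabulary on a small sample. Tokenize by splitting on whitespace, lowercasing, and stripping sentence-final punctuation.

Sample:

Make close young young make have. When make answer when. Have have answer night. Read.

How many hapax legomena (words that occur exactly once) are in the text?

3

Frequencies: make:3, have:3, young:2, when:2, answer:2, close:1, night:1, read:1
Hapax (freq=1): close, night, read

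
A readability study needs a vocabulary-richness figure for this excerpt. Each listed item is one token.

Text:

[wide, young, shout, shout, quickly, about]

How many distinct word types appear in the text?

Distinct types: {about, quickly, shout, wide, young}
V = 5

5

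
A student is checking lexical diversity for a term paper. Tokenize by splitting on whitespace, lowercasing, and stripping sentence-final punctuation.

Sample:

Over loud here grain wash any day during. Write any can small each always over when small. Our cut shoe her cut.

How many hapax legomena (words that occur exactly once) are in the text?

Frequencies: over:2, any:2, small:2, cut:2, loud:1, here:1, grain:1, wash:1, day:1, during:1, write:1, can:1, each:1, always:1, when:1, our:1, shoe:1, her:1
Hapax (freq=1): always, can, day, during, each, grain, her, here, loud, our, shoe, wash, when, write

14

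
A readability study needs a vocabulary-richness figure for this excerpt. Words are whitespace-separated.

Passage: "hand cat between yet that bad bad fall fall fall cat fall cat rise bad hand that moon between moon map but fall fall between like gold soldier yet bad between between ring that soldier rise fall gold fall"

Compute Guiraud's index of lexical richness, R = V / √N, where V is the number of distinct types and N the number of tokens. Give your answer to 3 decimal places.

2.402

N = 39, V = 15.
√N = 6.244998
R = 15 / 6.244998 = 2.402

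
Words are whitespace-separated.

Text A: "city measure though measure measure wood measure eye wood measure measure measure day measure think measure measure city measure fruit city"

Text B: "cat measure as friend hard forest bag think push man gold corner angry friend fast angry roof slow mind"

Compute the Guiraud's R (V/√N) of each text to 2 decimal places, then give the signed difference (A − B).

A: V=8, N=21, R=1.75
B: V=17, N=19, R=3.90
Difference = 1.75 − 3.90 = -2.15

-2.15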